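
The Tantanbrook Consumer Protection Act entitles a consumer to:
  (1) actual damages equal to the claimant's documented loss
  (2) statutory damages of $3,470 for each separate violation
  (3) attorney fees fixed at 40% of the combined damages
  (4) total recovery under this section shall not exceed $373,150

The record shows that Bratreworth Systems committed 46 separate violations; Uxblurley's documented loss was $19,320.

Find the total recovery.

Statutory damages: 46 × $3,470 = $159,620
Combined damages: $19,320 + $159,620 = $178,940
Attorney fees: 40% of $178,940 = $71,576
Total before cap: $178,940 + $71,576 = $250,516
Cap at $373,150: $250,516 is within the cap, no reduction.

$250,516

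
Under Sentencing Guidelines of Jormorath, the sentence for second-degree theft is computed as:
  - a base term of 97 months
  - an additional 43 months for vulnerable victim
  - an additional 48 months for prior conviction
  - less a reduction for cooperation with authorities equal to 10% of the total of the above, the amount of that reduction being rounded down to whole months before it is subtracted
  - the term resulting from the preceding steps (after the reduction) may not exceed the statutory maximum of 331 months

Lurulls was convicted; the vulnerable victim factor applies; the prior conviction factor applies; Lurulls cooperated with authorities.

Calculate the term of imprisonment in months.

170 months

Vulnerable victim enhancement: +43 months
Prior conviction enhancement: +48 months
Adjusted term: 97 months + 43 months + 48 months = 188 months
Cooperation with authorities reduction: 10% of 188 months = 18 months (rounded down)
After reduction: 188 − 18 = 170 months
Cap at 331 months: 170 months is within the cap, no reduction.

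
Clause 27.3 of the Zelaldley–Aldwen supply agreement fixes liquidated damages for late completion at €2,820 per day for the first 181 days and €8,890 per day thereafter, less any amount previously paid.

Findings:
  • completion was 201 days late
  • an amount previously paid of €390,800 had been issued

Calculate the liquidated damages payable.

First 181 days: 181 × €2,820 = €510,420
Remaining days: (201 − 181) × €8,890 = €177,800
Accrued per-day damages: €510,420 + €177,800 = €688,220
Less amount previously paid: €688,220 − €390,800 = €297,420

€297,420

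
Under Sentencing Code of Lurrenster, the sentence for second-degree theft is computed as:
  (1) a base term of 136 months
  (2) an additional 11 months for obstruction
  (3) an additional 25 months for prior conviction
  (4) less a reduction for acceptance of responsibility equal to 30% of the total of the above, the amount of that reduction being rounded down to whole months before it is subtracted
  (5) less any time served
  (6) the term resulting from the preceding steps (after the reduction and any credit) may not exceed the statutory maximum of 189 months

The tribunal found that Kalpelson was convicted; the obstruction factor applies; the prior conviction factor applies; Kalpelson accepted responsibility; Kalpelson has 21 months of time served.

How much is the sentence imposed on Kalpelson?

100 months

Obstruction enhancement: +11 months
Prior conviction enhancement: +25 months
Adjusted term: 136 months + 11 months + 25 months = 172 months
Acceptance of responsibility reduction: 30% of 172 months = 51 months (rounded down)
After reduction: 172 − 51 = 121 months
Less time served: 121 months − 21 months = 100 months
Cap at 189 months: 100 months is within the cap, no reduction.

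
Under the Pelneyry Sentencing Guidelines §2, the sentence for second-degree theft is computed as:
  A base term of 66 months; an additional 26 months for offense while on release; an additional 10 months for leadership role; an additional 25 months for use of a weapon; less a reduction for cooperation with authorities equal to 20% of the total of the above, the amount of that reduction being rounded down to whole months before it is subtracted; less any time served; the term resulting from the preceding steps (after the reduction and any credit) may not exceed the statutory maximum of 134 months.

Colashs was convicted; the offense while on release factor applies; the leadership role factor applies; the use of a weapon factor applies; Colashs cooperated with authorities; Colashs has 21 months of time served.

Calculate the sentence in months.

Sentence: 81 months

Offense while on release enhancement: +26 months
Leadership role enhancement: +10 months
Use of a weapon enhancement: +25 months
Adjusted term: 66 months + 26 months + 10 months + 25 months = 127 months
Cooperation with authorities reduction: 20% of 127 months = 25 months (rounded down)
After reduction: 127 − 25 = 102 months
Less time served: 102 months − 21 months = 81 months
Cap at 134 months: 81 months is within the cap, no reduction.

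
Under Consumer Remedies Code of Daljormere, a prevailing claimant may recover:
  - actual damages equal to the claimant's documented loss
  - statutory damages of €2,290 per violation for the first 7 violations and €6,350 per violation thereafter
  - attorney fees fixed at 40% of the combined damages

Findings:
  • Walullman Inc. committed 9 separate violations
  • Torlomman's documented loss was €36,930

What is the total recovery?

First 7 violations: 7 × €2,290 = €16,030
Remaining violations: (9 − 7) × €6,350 = €12,700
Statutory damages: €16,030 + €12,700 = €28,730
Combined damages: €36,930 + €28,730 = €65,660
Attorney fees: 40% of €65,660 = €26,264
Total recovery: €65,660 + €26,264 = €91,924

Total recovery: €91,924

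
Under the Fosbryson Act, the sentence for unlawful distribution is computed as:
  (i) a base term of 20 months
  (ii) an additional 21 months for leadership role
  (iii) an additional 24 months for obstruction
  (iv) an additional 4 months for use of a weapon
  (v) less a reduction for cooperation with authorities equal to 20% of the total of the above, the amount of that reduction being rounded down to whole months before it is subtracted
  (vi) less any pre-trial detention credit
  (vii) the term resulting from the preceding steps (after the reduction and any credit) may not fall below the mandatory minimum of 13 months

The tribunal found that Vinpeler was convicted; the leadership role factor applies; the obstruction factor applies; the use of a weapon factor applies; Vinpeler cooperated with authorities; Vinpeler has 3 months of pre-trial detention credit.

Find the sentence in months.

53 months

Leadership role enhancement: +21 months
Obstruction enhancement: +24 months
Use of a weapon enhancement: +4 months
Adjusted term: 20 months + 21 months + 24 months + 4 months = 69 months
Cooperation with authorities reduction: 20% of 69 months = 13 months (rounded down)
After reduction: 69 − 13 = 56 months
Less pre-trial detention credit: 56 months − 3 months = 53 months
Minimum 13 months: 53 months meets the minimum, no increase.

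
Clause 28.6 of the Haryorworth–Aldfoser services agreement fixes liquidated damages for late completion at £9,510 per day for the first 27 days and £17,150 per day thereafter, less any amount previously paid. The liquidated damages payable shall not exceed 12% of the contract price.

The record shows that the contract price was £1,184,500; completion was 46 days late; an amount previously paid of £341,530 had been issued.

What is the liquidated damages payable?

Liquidated damages: £142,140

First 27 days: 27 × £9,510 = £256,770
Remaining days: (46 − 27) × £17,150 = £325,850
Accrued per-day damages: £256,770 + £325,850 = £582,620
Less amount previously paid: £582,620 − £341,530 = £241,090
Cap: 12% of £1,184,500 = £142,140
Cap at £142,140: £241,090 exceeds the cap → £142,140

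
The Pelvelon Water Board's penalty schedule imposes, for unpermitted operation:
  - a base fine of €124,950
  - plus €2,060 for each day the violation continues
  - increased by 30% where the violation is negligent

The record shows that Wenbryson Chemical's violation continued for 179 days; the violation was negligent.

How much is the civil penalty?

Per-day component: 179 × €2,060 = €368,740
Base plus per-day: €124,950 + €368,740 = €493,690
Enhancement: 30% of €493,690 = €148,107
Enhanced fine: €493,690 + €148,107 = €641,797

€641,797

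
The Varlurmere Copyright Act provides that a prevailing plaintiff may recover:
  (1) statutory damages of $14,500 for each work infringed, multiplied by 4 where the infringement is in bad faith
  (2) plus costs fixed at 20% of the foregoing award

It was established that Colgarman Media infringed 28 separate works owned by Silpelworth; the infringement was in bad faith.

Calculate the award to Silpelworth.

Statutory damages: 28 × $14,500 = $406,000
Multiplied by 4: 4 × $406,000 = $1,624,000
Costs: 20% of $1,624,000 = $324,800
Award plus costs: $1,624,000 + $324,800 = $1,948,800

$1,948,800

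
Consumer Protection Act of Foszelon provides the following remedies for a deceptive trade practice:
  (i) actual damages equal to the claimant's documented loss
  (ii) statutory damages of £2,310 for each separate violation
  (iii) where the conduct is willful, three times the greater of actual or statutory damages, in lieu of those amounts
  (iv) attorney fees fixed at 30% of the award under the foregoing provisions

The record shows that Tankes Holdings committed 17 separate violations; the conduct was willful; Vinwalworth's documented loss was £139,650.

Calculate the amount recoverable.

Statutory damages: 17 × £2,310 = £39,270
Greater of actual damages (£139,650) or statutory damages (£39,270): £139,650
Trebled: 3 × £139,650 = £418,950
Attorney fees: 30% of £418,950 = £125,685
Total recovery: £418,950 + £125,685 = £544,635

£544,635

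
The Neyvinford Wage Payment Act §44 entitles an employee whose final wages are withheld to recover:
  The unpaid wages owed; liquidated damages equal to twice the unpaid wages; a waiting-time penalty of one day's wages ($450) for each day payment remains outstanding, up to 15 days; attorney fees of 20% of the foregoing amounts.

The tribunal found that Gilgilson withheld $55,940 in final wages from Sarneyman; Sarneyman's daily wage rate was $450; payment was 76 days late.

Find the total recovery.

$209,484

Doubled: 2 × $55,940 = $111,880
Penalty days: min(76, 15) = 15
Waiting-time penalty: 15 × $450 = $6,750
Subtotal: $55,940 + $111,880 + $6,750 = $174,570
Attorney fees: 20% of $174,570 = $34,914
Total award: $174,570 + $34,914 = $209,484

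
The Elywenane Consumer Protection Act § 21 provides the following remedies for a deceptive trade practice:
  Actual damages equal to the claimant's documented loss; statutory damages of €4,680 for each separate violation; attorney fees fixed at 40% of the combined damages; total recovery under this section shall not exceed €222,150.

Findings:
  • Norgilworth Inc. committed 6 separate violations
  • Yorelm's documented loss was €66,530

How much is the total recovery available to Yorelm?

€132,454

Statutory damages: 6 × €4,680 = €28,080
Combined damages: €66,530 + €28,080 = €94,610
Attorney fees: 40% of €94,610 = €37,844
Total before cap: €94,610 + €37,844 = €132,454
Cap at €222,150: €132,454 is within the cap, no reduction.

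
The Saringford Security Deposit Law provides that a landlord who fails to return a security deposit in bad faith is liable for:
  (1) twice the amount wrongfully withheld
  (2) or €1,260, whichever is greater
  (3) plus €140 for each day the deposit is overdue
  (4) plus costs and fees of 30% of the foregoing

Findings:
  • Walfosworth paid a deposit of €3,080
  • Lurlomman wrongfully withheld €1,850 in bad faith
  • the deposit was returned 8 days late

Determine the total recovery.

€6,266

Doubled: 2 × €1,850 = €3,700
Minimum €1,260: €3,700 meets the minimum, no increase.
Late-return penalty: 8 × €140 = €1,120
Damages plus late penalty: €3,700 + €1,120 = €4,820
Costs and fees: 30% of €4,820 = €1,446
Total recovery: €4,820 + €1,446 = €6,266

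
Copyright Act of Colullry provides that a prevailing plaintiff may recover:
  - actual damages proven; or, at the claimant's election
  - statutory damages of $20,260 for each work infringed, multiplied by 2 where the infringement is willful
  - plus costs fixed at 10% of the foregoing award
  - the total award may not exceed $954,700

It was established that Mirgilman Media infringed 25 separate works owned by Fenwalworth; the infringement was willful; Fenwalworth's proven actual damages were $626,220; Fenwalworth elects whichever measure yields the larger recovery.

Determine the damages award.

$954,700

Statutory damages: 25 × $20,260 = $506,500
Doubled: 2 × $506,500 = $1,013,000
Greater of actual damages ($626,220) or enhanced statutory damages ($1,013,000): $1,013,000
Costs: 10% of $1,013,000 = $101,300
Award plus costs: $1,013,000 + $101,300 = $1,114,300
Cap at $954,700: $1,114,300 exceeds the cap → $954,700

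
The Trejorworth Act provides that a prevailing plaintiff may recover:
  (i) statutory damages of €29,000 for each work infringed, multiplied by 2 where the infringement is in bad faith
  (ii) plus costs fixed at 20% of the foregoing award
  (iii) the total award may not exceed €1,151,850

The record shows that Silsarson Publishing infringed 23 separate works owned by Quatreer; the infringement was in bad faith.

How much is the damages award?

€1,151,850

Statutory damages: 23 × €29,000 = €667,000
Doubled: 2 × €667,000 = €1,334,000
Costs: 20% of €1,334,000 = €266,800
Award plus costs: €1,334,000 + €266,800 = €1,600,800
Cap at €1,151,850: €1,600,800 exceeds the cap → €1,151,850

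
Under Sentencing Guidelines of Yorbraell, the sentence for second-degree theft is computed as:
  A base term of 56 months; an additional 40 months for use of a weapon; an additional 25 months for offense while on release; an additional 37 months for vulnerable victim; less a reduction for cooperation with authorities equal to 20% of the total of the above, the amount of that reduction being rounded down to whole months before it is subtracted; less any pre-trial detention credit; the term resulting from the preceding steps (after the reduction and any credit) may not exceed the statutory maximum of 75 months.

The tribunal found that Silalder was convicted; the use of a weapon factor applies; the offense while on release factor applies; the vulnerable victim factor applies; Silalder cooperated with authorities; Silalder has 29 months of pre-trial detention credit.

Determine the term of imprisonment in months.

Use of a weapon enhancement: +40 months
Offense while on release enhancement: +25 months
Vulnerable victim enhancement: +37 months
Adjusted term: 56 months + 40 months + 25 months + 37 months = 158 months
Cooperation with authorities reduction: 20% of 158 months = 31 months (rounded down)
After reduction: 158 − 31 = 127 months
Less pre-trial detention credit: 127 months − 29 months = 98 months
Cap at 75 months: 98 months exceeds the cap → 75 months

75 months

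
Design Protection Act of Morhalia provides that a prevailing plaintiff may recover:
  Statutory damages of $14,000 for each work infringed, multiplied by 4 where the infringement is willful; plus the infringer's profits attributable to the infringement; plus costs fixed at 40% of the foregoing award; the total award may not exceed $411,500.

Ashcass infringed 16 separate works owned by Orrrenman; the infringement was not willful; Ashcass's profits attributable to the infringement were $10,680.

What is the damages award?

$328,552

Statutory damages: 16 × $14,000 = $224,000
Infringement not willful: no ×4 enhancement.
Combined award: $224,000 + $10,680 = $234,680
Costs: 40% of $234,680 = $93,872
Award plus costs: $234,680 + $93,872 = $328,552
Cap at $411,500: $328,552 is within the cap, no reduction.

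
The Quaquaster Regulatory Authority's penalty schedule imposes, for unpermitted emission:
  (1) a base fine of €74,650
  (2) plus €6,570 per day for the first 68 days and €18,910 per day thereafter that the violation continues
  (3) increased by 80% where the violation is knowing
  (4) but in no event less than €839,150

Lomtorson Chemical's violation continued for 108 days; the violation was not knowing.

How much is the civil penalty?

€1,277,810

First 68 days: 68 × €6,570 = €446,760
Remaining days: (108 − 68) × €18,910 = €756,400
Per-day component: €446,760 + €756,400 = €1,203,160
Base plus per-day: €74,650 + €1,203,160 = €1,277,810
The violation was not knowing: no 80% increase.
Minimum €839,150: €1,277,810 meets the minimum, no increase.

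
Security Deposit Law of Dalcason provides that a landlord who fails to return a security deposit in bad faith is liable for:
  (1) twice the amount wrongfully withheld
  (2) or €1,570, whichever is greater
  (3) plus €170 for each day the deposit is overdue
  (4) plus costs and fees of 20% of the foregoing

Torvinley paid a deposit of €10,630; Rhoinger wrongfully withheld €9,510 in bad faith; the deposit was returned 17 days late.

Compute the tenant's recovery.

Recovery: €26,292

Doubled: 2 × €9,510 = €19,020
Minimum €1,570: €19,020 meets the minimum, no increase.
Late-return penalty: 17 × €170 = €2,890
Damages plus late penalty: €19,020 + €2,890 = €21,910
Costs and fees: 20% of €21,910 = €4,382
Total recovery: €21,910 + €4,382 = €26,292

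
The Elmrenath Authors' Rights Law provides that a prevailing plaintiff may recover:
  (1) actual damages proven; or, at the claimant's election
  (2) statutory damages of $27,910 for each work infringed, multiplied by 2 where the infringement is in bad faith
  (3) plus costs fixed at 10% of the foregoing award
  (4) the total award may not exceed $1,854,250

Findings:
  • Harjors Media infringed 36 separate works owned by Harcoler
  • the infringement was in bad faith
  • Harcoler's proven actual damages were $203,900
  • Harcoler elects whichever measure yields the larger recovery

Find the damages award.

$1,854,250

Statutory damages: 36 × $27,910 = $1,004,760
Doubled: 2 × $1,004,760 = $2,009,520
Greater of actual damages ($203,900) or enhanced statutory damages ($2,009,520): $2,009,520
Costs: 10% of $2,009,520 = $200,952
Award plus costs: $2,009,520 + $200,952 = $2,210,472
Cap at $1,854,250: $2,210,472 exceeds the cap → $1,854,250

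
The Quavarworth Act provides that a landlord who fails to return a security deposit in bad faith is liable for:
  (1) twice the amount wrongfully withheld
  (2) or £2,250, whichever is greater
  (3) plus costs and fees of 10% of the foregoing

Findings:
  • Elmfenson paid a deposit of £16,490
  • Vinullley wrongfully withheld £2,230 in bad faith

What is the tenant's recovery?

£4,906

Doubled: 2 × £2,230 = £4,460
Minimum £2,250: £4,460 meets the minimum, no increase.
Costs and fees: 10% of £4,460 = £446
Total recovery: £4,460 + £446 = £4,906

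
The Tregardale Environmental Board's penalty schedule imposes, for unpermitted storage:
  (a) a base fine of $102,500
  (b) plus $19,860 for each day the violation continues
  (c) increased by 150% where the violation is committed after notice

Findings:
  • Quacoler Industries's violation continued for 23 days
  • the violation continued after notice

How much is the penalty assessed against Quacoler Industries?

Per-day component: 23 × $19,860 = $456,780
Base plus per-day: $102,500 + $456,780 = $559,280
Enhancement: 150% of $559,280 = $838,920
Enhanced fine: $559,280 + $838,920 = $1,398,200

$1,398,200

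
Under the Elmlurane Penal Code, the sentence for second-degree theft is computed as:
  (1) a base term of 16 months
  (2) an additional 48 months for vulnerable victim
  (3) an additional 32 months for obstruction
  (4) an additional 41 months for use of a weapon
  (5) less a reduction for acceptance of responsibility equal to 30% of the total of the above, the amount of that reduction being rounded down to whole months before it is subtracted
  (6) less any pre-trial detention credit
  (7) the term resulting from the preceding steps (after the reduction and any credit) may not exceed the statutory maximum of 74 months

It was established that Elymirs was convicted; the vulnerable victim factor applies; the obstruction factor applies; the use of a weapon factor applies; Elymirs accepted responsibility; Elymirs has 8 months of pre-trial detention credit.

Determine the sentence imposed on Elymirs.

Vulnerable victim enhancement: +48 months
Obstruction enhancement: +32 months
Use of a weapon enhancement: +41 months
Adjusted term: 16 months + 48 months + 32 months + 41 months = 137 months
Acceptance of responsibility reduction: 30% of 137 months = 41 months (rounded down)
After reduction: 137 − 41 = 96 months
Less pre-trial detention credit: 96 months − 8 months = 88 months
Cap at 74 months: 88 months exceeds the cap → 74 months

74 months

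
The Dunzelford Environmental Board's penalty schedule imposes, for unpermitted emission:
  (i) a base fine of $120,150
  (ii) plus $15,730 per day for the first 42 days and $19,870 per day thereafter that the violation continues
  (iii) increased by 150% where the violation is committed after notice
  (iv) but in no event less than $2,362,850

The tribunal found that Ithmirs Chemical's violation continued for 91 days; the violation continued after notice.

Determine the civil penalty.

$4,386,100

First 42 days: 42 × $15,730 = $660,660
Remaining days: (91 − 42) × $19,870 = $973,630
Per-day component: $660,660 + $973,630 = $1,634,290
Base plus per-day: $120,150 + $1,634,290 = $1,754,440
Enhancement: 150% of $1,754,440 = $2,631,660
Enhanced fine: $1,754,440 + $2,631,660 = $4,386,100
Minimum $2,362,850: $4,386,100 meets the minimum, no increase.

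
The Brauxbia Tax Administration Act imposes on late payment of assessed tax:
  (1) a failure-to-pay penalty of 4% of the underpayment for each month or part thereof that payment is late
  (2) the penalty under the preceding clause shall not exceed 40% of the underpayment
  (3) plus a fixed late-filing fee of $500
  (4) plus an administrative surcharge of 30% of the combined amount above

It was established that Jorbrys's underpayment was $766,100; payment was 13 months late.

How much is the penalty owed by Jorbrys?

Accrued rate: 4% × 13 = 52%, capped at 40% → 40%
Failure-to-pay penalty: 40% of $766,100 = $306,440
Penalty before surcharge: $306,440 + $500 = $306,940
Administrative surcharge: 30% of $306,940 = $92,082
Total penalty: $306,940 + $92,082 = $399,022

$399,022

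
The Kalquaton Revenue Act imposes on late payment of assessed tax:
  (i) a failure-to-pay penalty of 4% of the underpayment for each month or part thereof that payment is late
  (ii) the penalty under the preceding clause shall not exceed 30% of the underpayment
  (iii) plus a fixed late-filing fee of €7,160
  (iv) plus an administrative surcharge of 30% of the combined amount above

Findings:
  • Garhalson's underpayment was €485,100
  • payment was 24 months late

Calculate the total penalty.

€198,497

Accrued rate: 4% × 24 = 96%, capped at 30% → 30%
Failure-to-pay penalty: 30% of €485,100 = €145,530
Penalty before surcharge: €145,530 + €7,160 = €152,690
Administrative surcharge: 30% of €152,690 = €45,807
Total penalty: €152,690 + €45,807 = €198,497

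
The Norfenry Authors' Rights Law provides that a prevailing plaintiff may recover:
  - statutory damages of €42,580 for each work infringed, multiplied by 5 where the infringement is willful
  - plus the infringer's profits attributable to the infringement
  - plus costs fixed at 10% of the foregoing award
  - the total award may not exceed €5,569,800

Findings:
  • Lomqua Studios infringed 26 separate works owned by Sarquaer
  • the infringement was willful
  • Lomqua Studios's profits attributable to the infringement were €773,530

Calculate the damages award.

Statutory damages: 26 × €42,580 = €1,107,080
Multiplied by 5: 5 × €1,107,080 = €5,535,400
Combined award: €5,535,400 + €773,530 = €6,308,930
Costs: 10% of €6,308,930 = €630,893
Award plus costs: €6,308,930 + €630,893 = €6,939,823
Cap at €5,569,800: €6,939,823 exceeds the cap → €5,569,800

€5,569,800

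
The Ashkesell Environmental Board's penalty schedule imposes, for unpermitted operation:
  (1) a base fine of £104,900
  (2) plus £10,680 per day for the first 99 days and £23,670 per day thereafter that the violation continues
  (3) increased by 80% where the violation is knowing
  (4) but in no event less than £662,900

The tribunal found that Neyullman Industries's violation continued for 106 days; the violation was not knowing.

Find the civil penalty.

Civil penalty: £1,327,910

First 99 days: 99 × £10,680 = £1,057,320
Remaining days: (106 − 99) × £23,670 = £165,690
Per-day component: £1,057,320 + £165,690 = £1,223,010
Base plus per-day: £104,900 + £1,223,010 = £1,327,910
The violation was not knowing: no 80% increase.
Minimum £662,900: £1,327,910 meets the minimum, no increase.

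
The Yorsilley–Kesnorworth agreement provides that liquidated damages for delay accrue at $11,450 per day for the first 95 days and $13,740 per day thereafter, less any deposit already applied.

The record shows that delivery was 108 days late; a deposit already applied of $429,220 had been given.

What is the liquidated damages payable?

First 95 days: 95 × $11,450 = $1,087,750
Remaining days: (108 − 95) × $13,740 = $178,620
Accrued per-day damages: $1,087,750 + $178,620 = $1,266,370
Less deposit already applied: $1,266,370 − $429,220 = $837,150

$837,150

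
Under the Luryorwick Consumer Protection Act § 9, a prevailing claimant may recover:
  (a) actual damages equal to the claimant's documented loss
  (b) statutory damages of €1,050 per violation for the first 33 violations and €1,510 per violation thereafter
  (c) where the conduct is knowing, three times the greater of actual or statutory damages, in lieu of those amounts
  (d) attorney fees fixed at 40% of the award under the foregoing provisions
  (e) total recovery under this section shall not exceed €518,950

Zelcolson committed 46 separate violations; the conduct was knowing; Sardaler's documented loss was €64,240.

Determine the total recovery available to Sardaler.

Total recovery: €269,808

First 33 violations: 33 × €1,050 = €34,650
Remaining violations: (46 − 33) × €1,510 = €19,630
Statutory damages: €34,650 + €19,630 = €54,280
Greater of actual damages (€64,240) or statutory damages (€54,280): €64,240
Trebled: 3 × €64,240 = €192,720
Attorney fees: 40% of €192,720 = €77,088
Total before cap: €192,720 + €77,088 = €269,808
Cap at €518,950: €269,808 is within the cap, no reduction.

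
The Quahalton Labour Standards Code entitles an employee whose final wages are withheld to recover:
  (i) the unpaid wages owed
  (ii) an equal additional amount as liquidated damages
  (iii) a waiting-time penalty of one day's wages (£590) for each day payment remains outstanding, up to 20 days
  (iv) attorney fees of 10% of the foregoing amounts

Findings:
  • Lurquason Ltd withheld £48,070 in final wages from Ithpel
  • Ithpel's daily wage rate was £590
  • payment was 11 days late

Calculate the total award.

£112,893

Liquidated damages (equal amount): £48,070
Penalty days: min(11, 20) = 11
Waiting-time penalty: 11 × £590 = £6,490
Subtotal: £48,070 + £48,070 + £6,490 = £102,630
Attorney fees: 10% of £102,630 = £10,263
Total award: £102,630 + £10,263 = £112,893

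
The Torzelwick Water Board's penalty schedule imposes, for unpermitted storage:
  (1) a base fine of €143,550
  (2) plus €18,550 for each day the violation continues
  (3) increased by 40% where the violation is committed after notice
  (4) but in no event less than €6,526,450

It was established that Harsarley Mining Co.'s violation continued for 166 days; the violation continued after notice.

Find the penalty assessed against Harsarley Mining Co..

Per-day component: 166 × €18,550 = €3,079,300
Base plus per-day: €143,550 + €3,079,300 = €3,222,850
Enhancement: 40% of €3,222,850 = €1,289,140
Enhanced fine: €3,222,850 + €1,289,140 = €4,511,990
Minimum €6,526,450: €4,511,990 is below the minimum → €6,526,450

Civil penalty: €6,526,450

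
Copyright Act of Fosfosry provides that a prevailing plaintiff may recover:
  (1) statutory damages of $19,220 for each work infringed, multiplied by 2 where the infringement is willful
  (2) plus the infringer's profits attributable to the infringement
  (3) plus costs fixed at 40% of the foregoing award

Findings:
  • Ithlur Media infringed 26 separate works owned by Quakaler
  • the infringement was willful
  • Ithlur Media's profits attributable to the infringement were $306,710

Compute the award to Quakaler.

Statutory damages: 26 × $19,220 = $499,720
Doubled: 2 × $499,720 = $999,440
Combined award: $999,440 + $306,710 = $1,306,150
Costs: 40% of $1,306,150 = $522,460
Award plus costs: $1,306,150 + $522,460 = $1,828,610

$1,828,610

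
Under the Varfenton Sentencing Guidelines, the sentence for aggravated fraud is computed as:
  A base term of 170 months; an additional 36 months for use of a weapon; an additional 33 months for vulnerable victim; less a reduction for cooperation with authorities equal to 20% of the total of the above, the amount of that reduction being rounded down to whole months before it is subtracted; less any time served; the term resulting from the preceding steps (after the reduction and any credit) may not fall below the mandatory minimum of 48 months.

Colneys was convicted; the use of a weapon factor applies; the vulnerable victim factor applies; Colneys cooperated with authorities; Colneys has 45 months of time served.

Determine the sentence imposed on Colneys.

Use of a weapon enhancement: +36 months
Vulnerable victim enhancement: +33 months
Adjusted term: 170 months + 36 months + 33 months = 239 months
Cooperation with authorities reduction: 20% of 239 months = 47 months (rounded down)
After reduction: 239 − 47 = 192 months
Less time served: 192 months − 45 months = 147 months
Minimum 48 months: 147 months meets the minimum, no increase.

147 months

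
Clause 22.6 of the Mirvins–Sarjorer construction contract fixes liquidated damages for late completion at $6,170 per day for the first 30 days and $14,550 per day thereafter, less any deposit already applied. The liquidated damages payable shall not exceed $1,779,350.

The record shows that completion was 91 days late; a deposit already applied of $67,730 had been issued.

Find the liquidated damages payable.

$1,004,920

First 30 days: 30 × $6,170 = $185,100
Remaining days: (91 − 30) × $14,550 = $887,550
Accrued per-day damages: $185,100 + $887,550 = $1,072,650
Less deposit already applied: $1,072,650 − $67,730 = $1,004,920
Cap at $1,779,350: $1,004,920 is within the cap, no reduction.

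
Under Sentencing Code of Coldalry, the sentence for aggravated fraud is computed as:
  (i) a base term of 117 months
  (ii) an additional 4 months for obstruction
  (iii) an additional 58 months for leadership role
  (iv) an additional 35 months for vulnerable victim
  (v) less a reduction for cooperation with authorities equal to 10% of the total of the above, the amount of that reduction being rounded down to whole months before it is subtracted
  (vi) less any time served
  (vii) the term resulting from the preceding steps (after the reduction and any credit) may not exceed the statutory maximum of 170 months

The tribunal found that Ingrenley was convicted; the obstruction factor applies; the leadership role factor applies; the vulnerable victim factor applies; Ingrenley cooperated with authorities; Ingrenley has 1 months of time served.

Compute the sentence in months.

170 months

Obstruction enhancement: +4 months
Leadership role enhancement: +58 months
Vulnerable victim enhancement: +35 months
Adjusted term: 117 months + 4 months + 58 months + 35 months = 214 months
Cooperation with authorities reduction: 10% of 214 months = 21 months (rounded down)
After reduction: 214 − 21 = 193 months
Less time served: 193 months − 1 months = 192 months
Cap at 170 months: 192 months exceeds the cap → 170 months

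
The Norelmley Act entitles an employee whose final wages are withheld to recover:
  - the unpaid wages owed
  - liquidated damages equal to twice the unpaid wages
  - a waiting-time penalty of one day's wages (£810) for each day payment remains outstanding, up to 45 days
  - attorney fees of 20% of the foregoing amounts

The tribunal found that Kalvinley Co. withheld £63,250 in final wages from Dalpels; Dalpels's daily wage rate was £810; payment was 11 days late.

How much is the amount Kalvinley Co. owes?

Total award: £238,392

Doubled: 2 × £63,250 = £126,500
Penalty days: min(11, 45) = 11
Waiting-time penalty: 11 × £810 = £8,910
Subtotal: £63,250 + £126,500 + £8,910 = £198,660
Attorney fees: 20% of £198,660 = £39,732
Total award: £198,660 + £39,732 = £238,392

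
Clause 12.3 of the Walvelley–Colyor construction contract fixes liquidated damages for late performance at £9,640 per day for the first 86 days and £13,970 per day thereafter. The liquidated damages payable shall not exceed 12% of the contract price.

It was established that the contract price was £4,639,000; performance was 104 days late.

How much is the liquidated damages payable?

First 86 days: 86 × £9,640 = £829,040
Remaining days: (104 − 86) × £13,970 = £251,460
Accrued per-day damages: £829,040 + £251,460 = £1,080,500
Cap: 12% of £4,639,000 = £556,680
Cap at £556,680: £1,080,500 exceeds the cap → £556,680

Liquidated damages: £556,680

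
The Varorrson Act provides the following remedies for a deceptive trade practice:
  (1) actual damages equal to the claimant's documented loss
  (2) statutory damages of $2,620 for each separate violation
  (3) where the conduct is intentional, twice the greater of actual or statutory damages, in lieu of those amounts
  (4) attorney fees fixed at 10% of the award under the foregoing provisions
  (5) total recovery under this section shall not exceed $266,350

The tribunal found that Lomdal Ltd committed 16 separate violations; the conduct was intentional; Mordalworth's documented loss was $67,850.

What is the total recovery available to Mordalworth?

$149,270

Statutory damages: 16 × $2,620 = $41,920
Greater of actual damages ($67,850) or statutory damages ($41,920): $67,850
Doubled: 2 × $67,850 = $135,700
Attorney fees: 10% of $135,700 = $13,570
Total before cap: $135,700 + $13,570 = $149,270
Cap at $266,350: $149,270 is within the cap, no reduction.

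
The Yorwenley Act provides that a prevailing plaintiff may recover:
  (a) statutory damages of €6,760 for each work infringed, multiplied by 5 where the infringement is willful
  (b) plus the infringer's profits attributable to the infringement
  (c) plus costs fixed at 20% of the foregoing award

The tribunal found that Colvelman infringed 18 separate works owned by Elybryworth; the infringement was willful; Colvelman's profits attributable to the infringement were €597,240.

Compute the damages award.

€1,446,768

Statutory damages: 18 × €6,760 = €121,680
Multiplied by 5: 5 × €121,680 = €608,400
Combined award: €608,400 + €597,240 = €1,205,640
Costs: 20% of €1,205,640 = €241,128
Award plus costs: €1,205,640 + €241,128 = €1,446,768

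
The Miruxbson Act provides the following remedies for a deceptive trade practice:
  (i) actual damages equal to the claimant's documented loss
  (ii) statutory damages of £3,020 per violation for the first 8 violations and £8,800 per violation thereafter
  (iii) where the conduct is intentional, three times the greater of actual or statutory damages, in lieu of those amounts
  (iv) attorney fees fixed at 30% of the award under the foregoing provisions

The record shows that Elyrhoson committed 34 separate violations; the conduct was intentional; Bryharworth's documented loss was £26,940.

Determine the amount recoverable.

£986,544

First 8 violations: 8 × £3,020 = £24,160
Remaining violations: (34 − 8) × £8,800 = £228,800
Statutory damages: £24,160 + £228,800 = £252,960
Greater of actual damages (£26,940) or statutory damages (£252,960): £252,960
Trebled: 3 × £252,960 = £758,880
Attorney fees: 30% of £758,880 = £227,664
Total recovery: £758,880 + £227,664 = £986,544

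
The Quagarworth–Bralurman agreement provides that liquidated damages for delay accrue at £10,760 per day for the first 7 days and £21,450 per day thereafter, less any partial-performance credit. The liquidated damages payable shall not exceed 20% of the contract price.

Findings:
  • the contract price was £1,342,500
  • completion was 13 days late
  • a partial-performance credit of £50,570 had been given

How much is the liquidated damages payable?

£153,450

First 7 days: 7 × £10,760 = £75,320
Remaining days: (13 − 7) × £21,450 = £128,700
Accrued per-day damages: £75,320 + £128,700 = £204,020
Less partial-performance credit: £204,020 − £50,570 = £153,450
Cap: 20% of £1,342,500 = £268,500
Cap at £268,500: £153,450 is within the cap, no reduction.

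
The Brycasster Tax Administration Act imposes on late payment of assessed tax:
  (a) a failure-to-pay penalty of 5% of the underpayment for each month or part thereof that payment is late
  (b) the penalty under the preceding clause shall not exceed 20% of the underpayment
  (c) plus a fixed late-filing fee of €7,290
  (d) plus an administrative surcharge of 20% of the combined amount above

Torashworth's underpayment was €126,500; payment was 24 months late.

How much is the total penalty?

Accrued rate: 5% × 24 = 120%, capped at 20% → 20%
Failure-to-pay penalty: 20% of €126,500 = €25,300
Penalty before surcharge: €25,300 + €7,290 = €32,590
Administrative surcharge: 20% of €32,590 = €6,518
Total penalty: €32,590 + €6,518 = €39,108

€39,108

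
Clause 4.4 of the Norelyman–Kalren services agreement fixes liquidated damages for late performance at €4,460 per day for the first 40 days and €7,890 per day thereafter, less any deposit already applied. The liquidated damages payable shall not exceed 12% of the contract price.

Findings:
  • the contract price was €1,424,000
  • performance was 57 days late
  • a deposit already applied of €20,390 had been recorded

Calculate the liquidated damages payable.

€170,880

First 40 days: 40 × €4,460 = €178,400
Remaining days: (57 − 40) × €7,890 = €134,130
Accrued per-day damages: €178,400 + €134,130 = €312,530
Less deposit already applied: €312,530 − €20,390 = €292,140
Cap: 12% of €1,424,000 = €170,880
Cap at €170,880: €292,140 exceeds the cap → €170,880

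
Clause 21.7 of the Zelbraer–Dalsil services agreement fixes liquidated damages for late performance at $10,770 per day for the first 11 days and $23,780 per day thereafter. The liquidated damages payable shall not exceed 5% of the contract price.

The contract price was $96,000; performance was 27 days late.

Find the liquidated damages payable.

First 11 days: 11 × $10,770 = $118,470
Remaining days: (27 − 11) × $23,780 = $380,480
Accrued per-day damages: $118,470 + $380,480 = $498,950
Cap: 5% of $96,000 = $4,800
Cap at $4,800: $498,950 exceeds the cap → $4,800

Liquidated damages: $4,800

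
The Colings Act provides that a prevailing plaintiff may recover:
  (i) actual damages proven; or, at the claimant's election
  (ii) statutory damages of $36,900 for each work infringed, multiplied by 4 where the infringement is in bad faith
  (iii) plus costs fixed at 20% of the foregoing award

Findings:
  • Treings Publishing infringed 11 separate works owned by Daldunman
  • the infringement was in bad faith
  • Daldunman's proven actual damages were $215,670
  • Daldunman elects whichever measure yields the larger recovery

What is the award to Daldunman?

Statutory damages: 11 × $36,900 = $405,900
Multiplied by 4: 4 × $405,900 = $1,623,600
Greater of actual damages ($215,670) or enhanced statutory damages ($1,623,600): $1,623,600
Costs: 20% of $1,623,600 = $324,720
Award plus costs: $1,623,600 + $324,720 = $1,948,320

$1,948,320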